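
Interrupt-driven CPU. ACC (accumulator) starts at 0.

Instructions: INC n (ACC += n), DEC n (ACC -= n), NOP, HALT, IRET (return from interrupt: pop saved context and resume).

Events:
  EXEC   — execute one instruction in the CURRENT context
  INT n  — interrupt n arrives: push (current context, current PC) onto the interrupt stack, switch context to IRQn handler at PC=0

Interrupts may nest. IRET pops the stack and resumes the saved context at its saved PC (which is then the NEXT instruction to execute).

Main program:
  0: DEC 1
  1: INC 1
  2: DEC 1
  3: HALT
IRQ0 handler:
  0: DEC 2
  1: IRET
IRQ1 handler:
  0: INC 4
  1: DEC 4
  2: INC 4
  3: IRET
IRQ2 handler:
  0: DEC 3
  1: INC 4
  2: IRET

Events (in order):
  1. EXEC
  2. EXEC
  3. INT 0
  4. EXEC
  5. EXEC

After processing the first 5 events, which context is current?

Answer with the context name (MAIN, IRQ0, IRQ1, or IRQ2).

Answer: MAIN

Derivation:
Event 1 (EXEC): [MAIN] PC=0: DEC 1 -> ACC=-1
Event 2 (EXEC): [MAIN] PC=1: INC 1 -> ACC=0
Event 3 (INT 0): INT 0 arrives: push (MAIN, PC=2), enter IRQ0 at PC=0 (depth now 1)
Event 4 (EXEC): [IRQ0] PC=0: DEC 2 -> ACC=-2
Event 5 (EXEC): [IRQ0] PC=1: IRET -> resume MAIN at PC=2 (depth now 0)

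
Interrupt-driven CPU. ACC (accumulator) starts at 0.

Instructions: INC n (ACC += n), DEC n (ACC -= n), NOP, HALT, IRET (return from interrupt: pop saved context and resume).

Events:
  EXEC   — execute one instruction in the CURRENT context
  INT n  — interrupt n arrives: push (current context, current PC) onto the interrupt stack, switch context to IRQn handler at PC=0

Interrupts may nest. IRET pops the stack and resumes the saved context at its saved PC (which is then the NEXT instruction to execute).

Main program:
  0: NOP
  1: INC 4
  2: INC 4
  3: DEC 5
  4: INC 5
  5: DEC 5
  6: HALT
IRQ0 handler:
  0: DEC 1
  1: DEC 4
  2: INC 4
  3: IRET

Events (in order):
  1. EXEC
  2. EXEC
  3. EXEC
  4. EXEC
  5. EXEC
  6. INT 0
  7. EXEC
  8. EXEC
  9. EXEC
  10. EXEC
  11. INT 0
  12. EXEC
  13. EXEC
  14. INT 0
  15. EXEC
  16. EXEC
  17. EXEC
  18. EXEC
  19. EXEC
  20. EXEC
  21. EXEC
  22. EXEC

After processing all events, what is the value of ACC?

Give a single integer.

Event 1 (EXEC): [MAIN] PC=0: NOP
Event 2 (EXEC): [MAIN] PC=1: INC 4 -> ACC=4
Event 3 (EXEC): [MAIN] PC=2: INC 4 -> ACC=8
Event 4 (EXEC): [MAIN] PC=3: DEC 5 -> ACC=3
Event 5 (EXEC): [MAIN] PC=4: INC 5 -> ACC=8
Event 6 (INT 0): INT 0 arrives: push (MAIN, PC=5), enter IRQ0 at PC=0 (depth now 1)
Event 7 (EXEC): [IRQ0] PC=0: DEC 1 -> ACC=7
Event 8 (EXEC): [IRQ0] PC=1: DEC 4 -> ACC=3
Event 9 (EXEC): [IRQ0] PC=2: INC 4 -> ACC=7
Event 10 (EXEC): [IRQ0] PC=3: IRET -> resume MAIN at PC=5 (depth now 0)
Event 11 (INT 0): INT 0 arrives: push (MAIN, PC=5), enter IRQ0 at PC=0 (depth now 1)
Event 12 (EXEC): [IRQ0] PC=0: DEC 1 -> ACC=6
Event 13 (EXEC): [IRQ0] PC=1: DEC 4 -> ACC=2
Event 14 (INT 0): INT 0 arrives: push (IRQ0, PC=2), enter IRQ0 at PC=0 (depth now 2)
Event 15 (EXEC): [IRQ0] PC=0: DEC 1 -> ACC=1
Event 16 (EXEC): [IRQ0] PC=1: DEC 4 -> ACC=-3
Event 17 (EXEC): [IRQ0] PC=2: INC 4 -> ACC=1
Event 18 (EXEC): [IRQ0] PC=3: IRET -> resume IRQ0 at PC=2 (depth now 1)
Event 19 (EXEC): [IRQ0] PC=2: INC 4 -> ACC=5
Event 20 (EXEC): [IRQ0] PC=3: IRET -> resume MAIN at PC=5 (depth now 0)
Event 21 (EXEC): [MAIN] PC=5: DEC 5 -> ACC=0
Event 22 (EXEC): [MAIN] PC=6: HALT

Answer: 0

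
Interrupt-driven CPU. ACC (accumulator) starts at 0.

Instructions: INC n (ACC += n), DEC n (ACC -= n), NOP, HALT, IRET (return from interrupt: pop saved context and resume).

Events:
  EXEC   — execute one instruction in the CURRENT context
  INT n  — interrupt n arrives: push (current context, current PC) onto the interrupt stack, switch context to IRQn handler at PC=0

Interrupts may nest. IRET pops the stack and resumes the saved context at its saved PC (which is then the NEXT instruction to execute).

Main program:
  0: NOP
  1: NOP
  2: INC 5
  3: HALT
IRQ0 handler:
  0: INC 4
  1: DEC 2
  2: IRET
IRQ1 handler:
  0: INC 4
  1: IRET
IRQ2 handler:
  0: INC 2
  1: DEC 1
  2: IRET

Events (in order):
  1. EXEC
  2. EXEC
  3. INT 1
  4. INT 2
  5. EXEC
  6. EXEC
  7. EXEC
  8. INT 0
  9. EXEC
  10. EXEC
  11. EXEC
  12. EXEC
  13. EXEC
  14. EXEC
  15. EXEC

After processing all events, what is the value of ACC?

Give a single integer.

Event 1 (EXEC): [MAIN] PC=0: NOP
Event 2 (EXEC): [MAIN] PC=1: NOP
Event 3 (INT 1): INT 1 arrives: push (MAIN, PC=2), enter IRQ1 at PC=0 (depth now 1)
Event 4 (INT 2): INT 2 arrives: push (IRQ1, PC=0), enter IRQ2 at PC=0 (depth now 2)
Event 5 (EXEC): [IRQ2] PC=0: INC 2 -> ACC=2
Event 6 (EXEC): [IRQ2] PC=1: DEC 1 -> ACC=1
Event 7 (EXEC): [IRQ2] PC=2: IRET -> resume IRQ1 at PC=0 (depth now 1)
Event 8 (INT 0): INT 0 arrives: push (IRQ1, PC=0), enter IRQ0 at PC=0 (depth now 2)
Event 9 (EXEC): [IRQ0] PC=0: INC 4 -> ACC=5
Event 10 (EXEC): [IRQ0] PC=1: DEC 2 -> ACC=3
Event 11 (EXEC): [IRQ0] PC=2: IRET -> resume IRQ1 at PC=0 (depth now 1)
Event 12 (EXEC): [IRQ1] PC=0: INC 4 -> ACC=7
Event 13 (EXEC): [IRQ1] PC=1: IRET -> resume MAIN at PC=2 (depth now 0)
Event 14 (EXEC): [MAIN] PC=2: INC 5 -> ACC=12
Event 15 (EXEC): [MAIN] PC=3: HALT

Answer: 12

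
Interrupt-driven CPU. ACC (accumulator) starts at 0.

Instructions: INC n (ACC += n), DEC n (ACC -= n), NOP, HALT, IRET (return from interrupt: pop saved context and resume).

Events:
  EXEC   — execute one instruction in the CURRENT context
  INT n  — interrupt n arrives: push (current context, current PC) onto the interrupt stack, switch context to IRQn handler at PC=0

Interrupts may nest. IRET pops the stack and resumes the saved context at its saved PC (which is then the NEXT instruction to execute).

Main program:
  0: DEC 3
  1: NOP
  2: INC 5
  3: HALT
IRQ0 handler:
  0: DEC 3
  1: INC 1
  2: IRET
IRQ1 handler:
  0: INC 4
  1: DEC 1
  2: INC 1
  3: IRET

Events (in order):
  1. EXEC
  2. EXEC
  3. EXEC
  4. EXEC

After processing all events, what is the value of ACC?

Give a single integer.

Event 1 (EXEC): [MAIN] PC=0: DEC 3 -> ACC=-3
Event 2 (EXEC): [MAIN] PC=1: NOP
Event 3 (EXEC): [MAIN] PC=2: INC 5 -> ACC=2
Event 4 (EXEC): [MAIN] PC=3: HALT

Answer: 2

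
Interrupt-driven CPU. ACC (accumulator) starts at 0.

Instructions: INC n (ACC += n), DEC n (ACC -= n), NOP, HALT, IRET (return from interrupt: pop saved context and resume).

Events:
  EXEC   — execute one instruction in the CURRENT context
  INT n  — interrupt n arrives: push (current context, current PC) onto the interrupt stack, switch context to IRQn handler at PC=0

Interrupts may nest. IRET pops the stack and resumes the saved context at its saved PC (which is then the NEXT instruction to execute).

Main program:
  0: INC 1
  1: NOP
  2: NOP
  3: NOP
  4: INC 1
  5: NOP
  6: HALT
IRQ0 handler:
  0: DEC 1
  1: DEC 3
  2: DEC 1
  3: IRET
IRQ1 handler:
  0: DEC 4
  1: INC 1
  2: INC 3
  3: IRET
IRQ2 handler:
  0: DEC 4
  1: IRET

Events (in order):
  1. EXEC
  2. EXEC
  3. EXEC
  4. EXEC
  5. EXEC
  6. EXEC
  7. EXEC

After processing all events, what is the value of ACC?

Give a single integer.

Event 1 (EXEC): [MAIN] PC=0: INC 1 -> ACC=1
Event 2 (EXEC): [MAIN] PC=1: NOP
Event 3 (EXEC): [MAIN] PC=2: NOP
Event 4 (EXEC): [MAIN] PC=3: NOP
Event 5 (EXEC): [MAIN] PC=4: INC 1 -> ACC=2
Event 6 (EXEC): [MAIN] PC=5: NOP
Event 7 (EXEC): [MAIN] PC=6: HALT

Answer: 2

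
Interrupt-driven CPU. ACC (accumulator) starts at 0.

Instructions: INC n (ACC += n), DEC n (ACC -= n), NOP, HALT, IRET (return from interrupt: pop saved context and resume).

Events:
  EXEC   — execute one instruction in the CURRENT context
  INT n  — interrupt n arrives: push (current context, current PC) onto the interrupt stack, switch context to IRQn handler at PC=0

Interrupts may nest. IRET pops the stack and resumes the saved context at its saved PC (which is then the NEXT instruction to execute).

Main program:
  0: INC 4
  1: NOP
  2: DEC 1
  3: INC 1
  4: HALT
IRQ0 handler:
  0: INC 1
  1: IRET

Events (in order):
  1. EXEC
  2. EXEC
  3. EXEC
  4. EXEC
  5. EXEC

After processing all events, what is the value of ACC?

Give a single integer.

Answer: 4

Derivation:
Event 1 (EXEC): [MAIN] PC=0: INC 4 -> ACC=4
Event 2 (EXEC): [MAIN] PC=1: NOP
Event 3 (EXEC): [MAIN] PC=2: DEC 1 -> ACC=3
Event 4 (EXEC): [MAIN] PC=3: INC 1 -> ACC=4
Event 5 (EXEC): [MAIN] PC=4: HALT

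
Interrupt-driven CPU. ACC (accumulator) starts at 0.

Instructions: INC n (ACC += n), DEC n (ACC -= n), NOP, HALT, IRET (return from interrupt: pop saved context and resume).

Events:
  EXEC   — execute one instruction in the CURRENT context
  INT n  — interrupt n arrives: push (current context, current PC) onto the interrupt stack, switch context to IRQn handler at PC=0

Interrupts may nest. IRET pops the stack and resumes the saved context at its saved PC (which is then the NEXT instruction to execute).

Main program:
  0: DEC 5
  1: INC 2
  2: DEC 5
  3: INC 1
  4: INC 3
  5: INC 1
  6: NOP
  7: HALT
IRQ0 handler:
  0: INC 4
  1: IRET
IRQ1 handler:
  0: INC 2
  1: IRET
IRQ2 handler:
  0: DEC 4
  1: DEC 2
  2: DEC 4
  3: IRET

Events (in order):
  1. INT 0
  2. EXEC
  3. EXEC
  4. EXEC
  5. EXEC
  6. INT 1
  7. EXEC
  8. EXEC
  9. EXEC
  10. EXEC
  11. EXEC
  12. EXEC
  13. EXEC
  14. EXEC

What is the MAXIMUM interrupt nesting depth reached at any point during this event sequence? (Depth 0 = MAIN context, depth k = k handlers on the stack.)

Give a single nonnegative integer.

Event 1 (INT 0): INT 0 arrives: push (MAIN, PC=0), enter IRQ0 at PC=0 (depth now 1) [depth=1]
Event 2 (EXEC): [IRQ0] PC=0: INC 4 -> ACC=4 [depth=1]
Event 3 (EXEC): [IRQ0] PC=1: IRET -> resume MAIN at PC=0 (depth now 0) [depth=0]
Event 4 (EXEC): [MAIN] PC=0: DEC 5 -> ACC=-1 [depth=0]
Event 5 (EXEC): [MAIN] PC=1: INC 2 -> ACC=1 [depth=0]
Event 6 (INT 1): INT 1 arrives: push (MAIN, PC=2), enter IRQ1 at PC=0 (depth now 1) [depth=1]
Event 7 (EXEC): [IRQ1] PC=0: INC 2 -> ACC=3 [depth=1]
Event 8 (EXEC): [IRQ1] PC=1: IRET -> resume MAIN at PC=2 (depth now 0) [depth=0]
Event 9 (EXEC): [MAIN] PC=2: DEC 5 -> ACC=-2 [depth=0]
Event 10 (EXEC): [MAIN] PC=3: INC 1 -> ACC=-1 [depth=0]
Event 11 (EXEC): [MAIN] PC=4: INC 3 -> ACC=2 [depth=0]
Event 12 (EXEC): [MAIN] PC=5: INC 1 -> ACC=3 [depth=0]
Event 13 (EXEC): [MAIN] PC=6: NOP [depth=0]
Event 14 (EXEC): [MAIN] PC=7: HALT [depth=0]
Max depth observed: 1

Answer: 1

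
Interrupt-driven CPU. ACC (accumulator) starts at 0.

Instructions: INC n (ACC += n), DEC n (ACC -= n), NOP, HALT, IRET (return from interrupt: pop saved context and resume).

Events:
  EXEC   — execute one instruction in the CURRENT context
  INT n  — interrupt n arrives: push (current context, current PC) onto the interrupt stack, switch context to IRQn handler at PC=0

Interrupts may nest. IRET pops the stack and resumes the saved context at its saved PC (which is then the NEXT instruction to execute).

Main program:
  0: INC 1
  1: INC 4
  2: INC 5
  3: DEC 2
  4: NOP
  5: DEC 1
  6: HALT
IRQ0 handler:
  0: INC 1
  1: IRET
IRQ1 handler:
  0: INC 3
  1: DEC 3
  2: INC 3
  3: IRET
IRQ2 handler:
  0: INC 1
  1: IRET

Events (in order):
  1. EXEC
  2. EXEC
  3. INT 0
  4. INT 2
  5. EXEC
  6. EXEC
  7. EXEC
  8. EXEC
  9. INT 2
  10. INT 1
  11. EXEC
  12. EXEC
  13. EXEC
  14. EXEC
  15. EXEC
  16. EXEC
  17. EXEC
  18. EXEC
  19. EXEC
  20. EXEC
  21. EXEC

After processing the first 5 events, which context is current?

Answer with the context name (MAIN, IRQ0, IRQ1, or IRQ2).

Event 1 (EXEC): [MAIN] PC=0: INC 1 -> ACC=1
Event 2 (EXEC): [MAIN] PC=1: INC 4 -> ACC=5
Event 3 (INT 0): INT 0 arrives: push (MAIN, PC=2), enter IRQ0 at PC=0 (depth now 1)
Event 4 (INT 2): INT 2 arrives: push (IRQ0, PC=0), enter IRQ2 at PC=0 (depth now 2)
Event 5 (EXEC): [IRQ2] PC=0: INC 1 -> ACC=6

Answer: IRQ2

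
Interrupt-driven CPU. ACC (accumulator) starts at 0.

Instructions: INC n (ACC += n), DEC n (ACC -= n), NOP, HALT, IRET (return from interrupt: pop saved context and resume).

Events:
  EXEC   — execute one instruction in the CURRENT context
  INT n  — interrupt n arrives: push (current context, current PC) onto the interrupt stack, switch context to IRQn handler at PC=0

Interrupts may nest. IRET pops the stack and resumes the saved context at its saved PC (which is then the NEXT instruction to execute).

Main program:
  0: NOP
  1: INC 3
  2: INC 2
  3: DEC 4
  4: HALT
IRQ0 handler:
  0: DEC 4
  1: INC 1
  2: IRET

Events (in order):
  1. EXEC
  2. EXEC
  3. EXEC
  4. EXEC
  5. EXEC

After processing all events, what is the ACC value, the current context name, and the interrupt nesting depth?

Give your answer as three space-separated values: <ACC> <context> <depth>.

Answer: 1 MAIN 0

Derivation:
Event 1 (EXEC): [MAIN] PC=0: NOP
Event 2 (EXEC): [MAIN] PC=1: INC 3 -> ACC=3
Event 3 (EXEC): [MAIN] PC=2: INC 2 -> ACC=5
Event 4 (EXEC): [MAIN] PC=3: DEC 4 -> ACC=1
Event 5 (EXEC): [MAIN] PC=4: HALT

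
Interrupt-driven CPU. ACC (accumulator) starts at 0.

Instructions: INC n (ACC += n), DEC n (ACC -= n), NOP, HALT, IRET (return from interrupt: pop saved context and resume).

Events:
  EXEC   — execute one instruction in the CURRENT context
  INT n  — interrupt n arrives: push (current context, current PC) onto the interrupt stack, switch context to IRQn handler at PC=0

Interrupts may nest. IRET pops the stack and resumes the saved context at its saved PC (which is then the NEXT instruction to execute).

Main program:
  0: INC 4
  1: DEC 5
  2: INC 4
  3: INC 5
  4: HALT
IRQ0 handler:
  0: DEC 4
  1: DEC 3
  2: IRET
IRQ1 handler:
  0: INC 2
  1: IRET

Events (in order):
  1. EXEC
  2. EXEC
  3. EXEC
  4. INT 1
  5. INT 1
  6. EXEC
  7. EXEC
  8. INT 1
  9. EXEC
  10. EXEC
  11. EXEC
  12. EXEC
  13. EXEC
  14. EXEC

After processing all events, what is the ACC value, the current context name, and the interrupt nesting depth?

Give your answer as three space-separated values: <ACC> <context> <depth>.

Answer: 14 MAIN 0

Derivation:
Event 1 (EXEC): [MAIN] PC=0: INC 4 -> ACC=4
Event 2 (EXEC): [MAIN] PC=1: DEC 5 -> ACC=-1
Event 3 (EXEC): [MAIN] PC=2: INC 4 -> ACC=3
Event 4 (INT 1): INT 1 arrives: push (MAIN, PC=3), enter IRQ1 at PC=0 (depth now 1)
Event 5 (INT 1): INT 1 arrives: push (IRQ1, PC=0), enter IRQ1 at PC=0 (depth now 2)
Event 6 (EXEC): [IRQ1] PC=0: INC 2 -> ACC=5
Event 7 (EXEC): [IRQ1] PC=1: IRET -> resume IRQ1 at PC=0 (depth now 1)
Event 8 (INT 1): INT 1 arrives: push (IRQ1, PC=0), enter IRQ1 at PC=0 (depth now 2)
Event 9 (EXEC): [IRQ1] PC=0: INC 2 -> ACC=7
Event 10 (EXEC): [IRQ1] PC=1: IRET -> resume IRQ1 at PC=0 (depth now 1)
Event 11 (EXEC): [IRQ1] PC=0: INC 2 -> ACC=9
Event 12 (EXEC): [IRQ1] PC=1: IRET -> resume MAIN at PC=3 (depth now 0)
Event 13 (EXEC): [MAIN] PC=3: INC 5 -> ACC=14
Event 14 (EXEC): [MAIN] PC=4: HALT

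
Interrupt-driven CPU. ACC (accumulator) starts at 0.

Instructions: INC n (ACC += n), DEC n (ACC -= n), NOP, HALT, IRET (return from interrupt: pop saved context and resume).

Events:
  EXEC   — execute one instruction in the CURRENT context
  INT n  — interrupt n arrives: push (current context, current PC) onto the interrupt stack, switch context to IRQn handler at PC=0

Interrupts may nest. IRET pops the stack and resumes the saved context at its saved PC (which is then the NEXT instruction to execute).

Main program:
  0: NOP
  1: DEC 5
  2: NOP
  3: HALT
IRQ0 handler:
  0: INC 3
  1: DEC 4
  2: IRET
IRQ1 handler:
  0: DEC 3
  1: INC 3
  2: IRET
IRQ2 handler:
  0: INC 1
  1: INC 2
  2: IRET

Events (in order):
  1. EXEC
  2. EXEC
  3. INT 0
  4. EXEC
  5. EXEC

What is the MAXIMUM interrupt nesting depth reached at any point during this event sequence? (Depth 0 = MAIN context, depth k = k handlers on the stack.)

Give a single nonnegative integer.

Answer: 1

Derivation:
Event 1 (EXEC): [MAIN] PC=0: NOP [depth=0]
Event 2 (EXEC): [MAIN] PC=1: DEC 5 -> ACC=-5 [depth=0]
Event 3 (INT 0): INT 0 arrives: push (MAIN, PC=2), enter IRQ0 at PC=0 (depth now 1) [depth=1]
Event 4 (EXEC): [IRQ0] PC=0: INC 3 -> ACC=-2 [depth=1]
Event 5 (EXEC): [IRQ0] PC=1: DEC 4 -> ACC=-6 [depth=1]
Max depth observed: 1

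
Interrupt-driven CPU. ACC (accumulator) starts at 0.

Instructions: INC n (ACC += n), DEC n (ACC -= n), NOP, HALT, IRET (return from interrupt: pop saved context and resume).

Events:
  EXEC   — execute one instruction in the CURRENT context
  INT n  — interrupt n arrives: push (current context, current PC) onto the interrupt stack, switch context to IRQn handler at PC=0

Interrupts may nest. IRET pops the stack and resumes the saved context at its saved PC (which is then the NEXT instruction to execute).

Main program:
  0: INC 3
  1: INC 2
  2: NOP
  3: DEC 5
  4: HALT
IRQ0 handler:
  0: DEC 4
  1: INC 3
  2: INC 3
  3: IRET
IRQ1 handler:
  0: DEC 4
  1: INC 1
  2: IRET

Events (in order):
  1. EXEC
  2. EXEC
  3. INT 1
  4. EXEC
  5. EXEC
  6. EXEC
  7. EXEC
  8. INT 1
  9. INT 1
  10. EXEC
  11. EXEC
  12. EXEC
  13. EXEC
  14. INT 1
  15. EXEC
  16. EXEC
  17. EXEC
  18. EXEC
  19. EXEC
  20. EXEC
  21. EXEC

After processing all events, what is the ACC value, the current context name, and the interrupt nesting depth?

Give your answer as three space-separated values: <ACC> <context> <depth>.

Event 1 (EXEC): [MAIN] PC=0: INC 3 -> ACC=3
Event 2 (EXEC): [MAIN] PC=1: INC 2 -> ACC=5
Event 3 (INT 1): INT 1 arrives: push (MAIN, PC=2), enter IRQ1 at PC=0 (depth now 1)
Event 4 (EXEC): [IRQ1] PC=0: DEC 4 -> ACC=1
Event 5 (EXEC): [IRQ1] PC=1: INC 1 -> ACC=2
Event 6 (EXEC): [IRQ1] PC=2: IRET -> resume MAIN at PC=2 (depth now 0)
Event 7 (EXEC): [MAIN] PC=2: NOP
Event 8 (INT 1): INT 1 arrives: push (MAIN, PC=3), enter IRQ1 at PC=0 (depth now 1)
Event 9 (INT 1): INT 1 arrives: push (IRQ1, PC=0), enter IRQ1 at PC=0 (depth now 2)
Event 10 (EXEC): [IRQ1] PC=0: DEC 4 -> ACC=-2
Event 11 (EXEC): [IRQ1] PC=1: INC 1 -> ACC=-1
Event 12 (EXEC): [IRQ1] PC=2: IRET -> resume IRQ1 at PC=0 (depth now 1)
Event 13 (EXEC): [IRQ1] PC=0: DEC 4 -> ACC=-5
Event 14 (INT 1): INT 1 arrives: push (IRQ1, PC=1), enter IRQ1 at PC=0 (depth now 2)
Event 15 (EXEC): [IRQ1] PC=0: DEC 4 -> ACC=-9
Event 16 (EXEC): [IRQ1] PC=1: INC 1 -> ACC=-8
Event 17 (EXEC): [IRQ1] PC=2: IRET -> resume IRQ1 at PC=1 (depth now 1)
Event 18 (EXEC): [IRQ1] PC=1: INC 1 -> ACC=-7
Event 19 (EXEC): [IRQ1] PC=2: IRET -> resume MAIN at PC=3 (depth now 0)
Event 20 (EXEC): [MAIN] PC=3: DEC 5 -> ACC=-12
Event 21 (EXEC): [MAIN] PC=4: HALT

Answer: -12 MAIN 0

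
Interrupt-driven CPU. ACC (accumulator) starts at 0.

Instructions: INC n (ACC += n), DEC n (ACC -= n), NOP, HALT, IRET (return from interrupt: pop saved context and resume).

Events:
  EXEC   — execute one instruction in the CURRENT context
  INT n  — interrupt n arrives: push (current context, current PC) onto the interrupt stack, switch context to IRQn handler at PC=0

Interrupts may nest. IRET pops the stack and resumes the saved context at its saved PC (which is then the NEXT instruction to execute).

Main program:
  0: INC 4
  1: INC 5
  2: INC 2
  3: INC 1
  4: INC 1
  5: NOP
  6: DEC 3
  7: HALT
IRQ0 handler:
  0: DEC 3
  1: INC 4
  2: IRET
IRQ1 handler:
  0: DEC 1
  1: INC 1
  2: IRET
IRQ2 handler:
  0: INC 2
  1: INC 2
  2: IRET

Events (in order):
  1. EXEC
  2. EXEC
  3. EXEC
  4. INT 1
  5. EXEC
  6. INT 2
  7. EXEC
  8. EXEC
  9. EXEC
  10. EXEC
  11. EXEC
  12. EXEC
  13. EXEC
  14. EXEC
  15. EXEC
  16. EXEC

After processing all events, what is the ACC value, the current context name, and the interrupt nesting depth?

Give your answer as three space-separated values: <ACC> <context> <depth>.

Event 1 (EXEC): [MAIN] PC=0: INC 4 -> ACC=4
Event 2 (EXEC): [MAIN] PC=1: INC 5 -> ACC=9
Event 3 (EXEC): [MAIN] PC=2: INC 2 -> ACC=11
Event 4 (INT 1): INT 1 arrives: push (MAIN, PC=3), enter IRQ1 at PC=0 (depth now 1)
Event 5 (EXEC): [IRQ1] PC=0: DEC 1 -> ACC=10
Event 6 (INT 2): INT 2 arrives: push (IRQ1, PC=1), enter IRQ2 at PC=0 (depth now 2)
Event 7 (EXEC): [IRQ2] PC=0: INC 2 -> ACC=12
Event 8 (EXEC): [IRQ2] PC=1: INC 2 -> ACC=14
Event 9 (EXEC): [IRQ2] PC=2: IRET -> resume IRQ1 at PC=1 (depth now 1)
Event 10 (EXEC): [IRQ1] PC=1: INC 1 -> ACC=15
Event 11 (EXEC): [IRQ1] PC=2: IRET -> resume MAIN at PC=3 (depth now 0)
Event 12 (EXEC): [MAIN] PC=3: INC 1 -> ACC=16
Event 13 (EXEC): [MAIN] PC=4: INC 1 -> ACC=17
Event 14 (EXEC): [MAIN] PC=5: NOP
Event 15 (EXEC): [MAIN] PC=6: DEC 3 -> ACC=14
Event 16 (EXEC): [MAIN] PC=7: HALT

Answer: 14 MAIN 0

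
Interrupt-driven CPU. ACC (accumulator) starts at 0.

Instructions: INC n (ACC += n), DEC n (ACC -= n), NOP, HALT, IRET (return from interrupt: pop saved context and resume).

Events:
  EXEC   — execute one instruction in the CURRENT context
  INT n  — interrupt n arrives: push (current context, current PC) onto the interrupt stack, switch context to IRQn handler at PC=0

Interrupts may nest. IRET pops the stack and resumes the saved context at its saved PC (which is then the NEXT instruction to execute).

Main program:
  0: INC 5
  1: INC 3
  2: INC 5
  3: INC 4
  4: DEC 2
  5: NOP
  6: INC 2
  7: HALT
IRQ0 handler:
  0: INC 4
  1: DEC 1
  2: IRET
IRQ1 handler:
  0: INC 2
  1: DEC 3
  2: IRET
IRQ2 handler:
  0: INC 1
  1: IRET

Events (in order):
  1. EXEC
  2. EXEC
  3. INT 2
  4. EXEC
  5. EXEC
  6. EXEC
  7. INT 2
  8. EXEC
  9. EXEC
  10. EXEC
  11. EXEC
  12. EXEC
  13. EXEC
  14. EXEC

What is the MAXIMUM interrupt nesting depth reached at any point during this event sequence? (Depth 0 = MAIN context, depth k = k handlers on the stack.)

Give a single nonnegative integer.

Event 1 (EXEC): [MAIN] PC=0: INC 5 -> ACC=5 [depth=0]
Event 2 (EXEC): [MAIN] PC=1: INC 3 -> ACC=8 [depth=0]
Event 3 (INT 2): INT 2 arrives: push (MAIN, PC=2), enter IRQ2 at PC=0 (depth now 1) [depth=1]
Event 4 (EXEC): [IRQ2] PC=0: INC 1 -> ACC=9 [depth=1]
Event 5 (EXEC): [IRQ2] PC=1: IRET -> resume MAIN at PC=2 (depth now 0) [depth=0]
Event 6 (EXEC): [MAIN] PC=2: INC 5 -> ACC=14 [depth=0]
Event 7 (INT 2): INT 2 arrives: push (MAIN, PC=3), enter IRQ2 at PC=0 (depth now 1) [depth=1]
Event 8 (EXEC): [IRQ2] PC=0: INC 1 -> ACC=15 [depth=1]
Event 9 (EXEC): [IRQ2] PC=1: IRET -> resume MAIN at PC=3 (depth now 0) [depth=0]
Event 10 (EXEC): [MAIN] PC=3: INC 4 -> ACC=19 [depth=0]
Event 11 (EXEC): [MAIN] PC=4: DEC 2 -> ACC=17 [depth=0]
Event 12 (EXEC): [MAIN] PC=5: NOP [depth=0]
Event 13 (EXEC): [MAIN] PC=6: INC 2 -> ACC=19 [depth=0]
Event 14 (EXEC): [MAIN] PC=7: HALT [depth=0]
Max depth observed: 1

Answer: 1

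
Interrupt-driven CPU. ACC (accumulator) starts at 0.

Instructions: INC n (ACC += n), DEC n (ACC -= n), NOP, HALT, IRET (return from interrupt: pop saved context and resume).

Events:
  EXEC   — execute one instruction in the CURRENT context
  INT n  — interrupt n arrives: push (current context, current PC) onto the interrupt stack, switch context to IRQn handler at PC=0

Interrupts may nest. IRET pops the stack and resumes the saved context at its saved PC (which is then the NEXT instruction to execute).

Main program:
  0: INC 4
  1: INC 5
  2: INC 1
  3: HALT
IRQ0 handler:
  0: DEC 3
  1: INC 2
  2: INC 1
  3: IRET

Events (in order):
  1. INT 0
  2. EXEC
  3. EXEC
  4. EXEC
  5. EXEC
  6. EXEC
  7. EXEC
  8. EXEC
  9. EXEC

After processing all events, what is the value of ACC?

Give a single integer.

Answer: 10

Derivation:
Event 1 (INT 0): INT 0 arrives: push (MAIN, PC=0), enter IRQ0 at PC=0 (depth now 1)
Event 2 (EXEC): [IRQ0] PC=0: DEC 3 -> ACC=-3
Event 3 (EXEC): [IRQ0] PC=1: INC 2 -> ACC=-1
Event 4 (EXEC): [IRQ0] PC=2: INC 1 -> ACC=0
Event 5 (EXEC): [IRQ0] PC=3: IRET -> resume MAIN at PC=0 (depth now 0)
Event 6 (EXEC): [MAIN] PC=0: INC 4 -> ACC=4
Event 7 (EXEC): [MAIN] PC=1: INC 5 -> ACC=9
Event 8 (EXEC): [MAIN] PC=2: INC 1 -> ACC=10
Event 9 (EXEC): [MAIN] PC=3: HALT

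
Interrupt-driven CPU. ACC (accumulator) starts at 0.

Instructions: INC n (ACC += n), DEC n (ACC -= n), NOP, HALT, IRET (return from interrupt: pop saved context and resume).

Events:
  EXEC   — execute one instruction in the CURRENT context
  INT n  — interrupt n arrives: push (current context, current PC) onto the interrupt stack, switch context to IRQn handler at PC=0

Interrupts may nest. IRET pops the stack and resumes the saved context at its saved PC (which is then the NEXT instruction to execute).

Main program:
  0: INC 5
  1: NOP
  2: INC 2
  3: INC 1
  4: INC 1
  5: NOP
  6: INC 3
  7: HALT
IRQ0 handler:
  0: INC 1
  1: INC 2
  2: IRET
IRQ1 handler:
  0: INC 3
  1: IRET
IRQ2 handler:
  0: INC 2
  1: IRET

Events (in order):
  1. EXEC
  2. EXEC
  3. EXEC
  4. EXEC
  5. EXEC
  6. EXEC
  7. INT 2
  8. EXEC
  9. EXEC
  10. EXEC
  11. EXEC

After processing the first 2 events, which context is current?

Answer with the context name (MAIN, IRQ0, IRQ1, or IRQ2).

Answer: MAIN

Derivation:
Event 1 (EXEC): [MAIN] PC=0: INC 5 -> ACC=5
Event 2 (EXEC): [MAIN] PC=1: NOP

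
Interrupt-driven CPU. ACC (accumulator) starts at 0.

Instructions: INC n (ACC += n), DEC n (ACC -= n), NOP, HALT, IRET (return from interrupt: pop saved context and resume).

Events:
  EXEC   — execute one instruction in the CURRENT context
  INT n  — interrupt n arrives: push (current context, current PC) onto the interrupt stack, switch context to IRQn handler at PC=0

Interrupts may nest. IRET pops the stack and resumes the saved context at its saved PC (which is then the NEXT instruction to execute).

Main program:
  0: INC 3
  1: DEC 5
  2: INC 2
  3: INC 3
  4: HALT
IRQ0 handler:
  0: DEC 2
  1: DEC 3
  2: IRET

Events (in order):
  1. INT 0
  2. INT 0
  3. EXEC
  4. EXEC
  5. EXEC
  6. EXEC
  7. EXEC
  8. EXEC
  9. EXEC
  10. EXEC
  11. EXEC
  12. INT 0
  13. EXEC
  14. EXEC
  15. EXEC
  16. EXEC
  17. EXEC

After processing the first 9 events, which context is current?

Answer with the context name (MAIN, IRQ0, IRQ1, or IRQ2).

Event 1 (INT 0): INT 0 arrives: push (MAIN, PC=0), enter IRQ0 at PC=0 (depth now 1)
Event 2 (INT 0): INT 0 arrives: push (IRQ0, PC=0), enter IRQ0 at PC=0 (depth now 2)
Event 3 (EXEC): [IRQ0] PC=0: DEC 2 -> ACC=-2
Event 4 (EXEC): [IRQ0] PC=1: DEC 3 -> ACC=-5
Event 5 (EXEC): [IRQ0] PC=2: IRET -> resume IRQ0 at PC=0 (depth now 1)
Event 6 (EXEC): [IRQ0] PC=0: DEC 2 -> ACC=-7
Event 7 (EXEC): [IRQ0] PC=1: DEC 3 -> ACC=-10
Event 8 (EXEC): [IRQ0] PC=2: IRET -> resume MAIN at PC=0 (depth now 0)
Event 9 (EXEC): [MAIN] PC=0: INC 3 -> ACC=-7

Answer: MAIN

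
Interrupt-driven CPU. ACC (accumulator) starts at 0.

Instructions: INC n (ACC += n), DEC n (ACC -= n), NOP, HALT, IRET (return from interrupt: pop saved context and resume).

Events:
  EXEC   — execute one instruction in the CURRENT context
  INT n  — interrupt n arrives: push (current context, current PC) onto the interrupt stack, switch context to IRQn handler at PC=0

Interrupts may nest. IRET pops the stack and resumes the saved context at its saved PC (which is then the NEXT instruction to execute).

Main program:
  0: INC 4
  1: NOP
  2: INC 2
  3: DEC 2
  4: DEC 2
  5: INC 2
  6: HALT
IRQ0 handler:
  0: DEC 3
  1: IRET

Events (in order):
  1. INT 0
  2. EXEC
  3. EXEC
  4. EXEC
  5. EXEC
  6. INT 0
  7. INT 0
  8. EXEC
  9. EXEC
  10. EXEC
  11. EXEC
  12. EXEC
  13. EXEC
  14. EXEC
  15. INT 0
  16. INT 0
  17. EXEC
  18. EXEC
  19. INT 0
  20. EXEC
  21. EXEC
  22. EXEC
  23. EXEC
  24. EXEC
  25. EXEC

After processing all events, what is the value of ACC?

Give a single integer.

Answer: -14

Derivation:
Event 1 (INT 0): INT 0 arrives: push (MAIN, PC=0), enter IRQ0 at PC=0 (depth now 1)
Event 2 (EXEC): [IRQ0] PC=0: DEC 3 -> ACC=-3
Event 3 (EXEC): [IRQ0] PC=1: IRET -> resume MAIN at PC=0 (depth now 0)
Event 4 (EXEC): [MAIN] PC=0: INC 4 -> ACC=1
Event 5 (EXEC): [MAIN] PC=1: NOP
Event 6 (INT 0): INT 0 arrives: push (MAIN, PC=2), enter IRQ0 at PC=0 (depth now 1)
Event 7 (INT 0): INT 0 arrives: push (IRQ0, PC=0), enter IRQ0 at PC=0 (depth now 2)
Event 8 (EXEC): [IRQ0] PC=0: DEC 3 -> ACC=-2
Event 9 (EXEC): [IRQ0] PC=1: IRET -> resume IRQ0 at PC=0 (depth now 1)
Event 10 (EXEC): [IRQ0] PC=0: DEC 3 -> ACC=-5
Event 11 (EXEC): [IRQ0] PC=1: IRET -> resume MAIN at PC=2 (depth now 0)
Event 12 (EXEC): [MAIN] PC=2: INC 2 -> ACC=-3
Event 13 (EXEC): [MAIN] PC=3: DEC 2 -> ACC=-5
Event 14 (EXEC): [MAIN] PC=4: DEC 2 -> ACC=-7
Event 15 (INT 0): INT 0 arrives: push (MAIN, PC=5), enter IRQ0 at PC=0 (depth now 1)
Event 16 (INT 0): INT 0 arrives: push (IRQ0, PC=0), enter IRQ0 at PC=0 (depth now 2)
Event 17 (EXEC): [IRQ0] PC=0: DEC 3 -> ACC=-10
Event 18 (EXEC): [IRQ0] PC=1: IRET -> resume IRQ0 at PC=0 (depth now 1)
Event 19 (INT 0): INT 0 arrives: push (IRQ0, PC=0), enter IRQ0 at PC=0 (depth now 2)
Event 20 (EXEC): [IRQ0] PC=0: DEC 3 -> ACC=-13
Event 21 (EXEC): [IRQ0] PC=1: IRET -> resume IRQ0 at PC=0 (depth now 1)
Event 22 (EXEC): [IRQ0] PC=0: DEC 3 -> ACC=-16
Event 23 (EXEC): [IRQ0] PC=1: IRET -> resume MAIN at PC=5 (depth now 0)
Event 24 (EXEC): [MAIN] PC=5: INC 2 -> ACC=-14
Event 25 (EXEC): [MAIN] PC=6: HALT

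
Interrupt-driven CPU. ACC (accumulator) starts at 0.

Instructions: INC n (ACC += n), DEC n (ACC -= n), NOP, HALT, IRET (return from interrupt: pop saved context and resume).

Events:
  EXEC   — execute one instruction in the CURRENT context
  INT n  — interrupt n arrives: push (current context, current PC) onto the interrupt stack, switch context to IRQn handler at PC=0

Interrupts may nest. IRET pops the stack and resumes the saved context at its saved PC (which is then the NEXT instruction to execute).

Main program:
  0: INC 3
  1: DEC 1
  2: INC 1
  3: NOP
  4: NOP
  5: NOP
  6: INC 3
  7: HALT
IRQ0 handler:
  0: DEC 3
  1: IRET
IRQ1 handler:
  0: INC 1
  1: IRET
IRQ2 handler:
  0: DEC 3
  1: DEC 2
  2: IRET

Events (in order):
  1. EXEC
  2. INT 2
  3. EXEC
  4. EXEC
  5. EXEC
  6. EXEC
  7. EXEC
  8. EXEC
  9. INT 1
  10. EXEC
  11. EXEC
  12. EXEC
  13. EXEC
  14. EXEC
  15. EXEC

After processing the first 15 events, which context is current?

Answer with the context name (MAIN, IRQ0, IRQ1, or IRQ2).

Event 1 (EXEC): [MAIN] PC=0: INC 3 -> ACC=3
Event 2 (INT 2): INT 2 arrives: push (MAIN, PC=1), enter IRQ2 at PC=0 (depth now 1)
Event 3 (EXEC): [IRQ2] PC=0: DEC 3 -> ACC=0
Event 4 (EXEC): [IRQ2] PC=1: DEC 2 -> ACC=-2
Event 5 (EXEC): [IRQ2] PC=2: IRET -> resume MAIN at PC=1 (depth now 0)
Event 6 (EXEC): [MAIN] PC=1: DEC 1 -> ACC=-3
Event 7 (EXEC): [MAIN] PC=2: INC 1 -> ACC=-2
Event 8 (EXEC): [MAIN] PC=3: NOP
Event 9 (INT 1): INT 1 arrives: push (MAIN, PC=4), enter IRQ1 at PC=0 (depth now 1)
Event 10 (EXEC): [IRQ1] PC=0: INC 1 -> ACC=-1
Event 11 (EXEC): [IRQ1] PC=1: IRET -> resume MAIN at PC=4 (depth now 0)
Event 12 (EXEC): [MAIN] PC=4: NOP
Event 13 (EXEC): [MAIN] PC=5: NOP
Event 14 (EXEC): [MAIN] PC=6: INC 3 -> ACC=2
Event 15 (EXEC): [MAIN] PC=7: HALT

Answer: MAIN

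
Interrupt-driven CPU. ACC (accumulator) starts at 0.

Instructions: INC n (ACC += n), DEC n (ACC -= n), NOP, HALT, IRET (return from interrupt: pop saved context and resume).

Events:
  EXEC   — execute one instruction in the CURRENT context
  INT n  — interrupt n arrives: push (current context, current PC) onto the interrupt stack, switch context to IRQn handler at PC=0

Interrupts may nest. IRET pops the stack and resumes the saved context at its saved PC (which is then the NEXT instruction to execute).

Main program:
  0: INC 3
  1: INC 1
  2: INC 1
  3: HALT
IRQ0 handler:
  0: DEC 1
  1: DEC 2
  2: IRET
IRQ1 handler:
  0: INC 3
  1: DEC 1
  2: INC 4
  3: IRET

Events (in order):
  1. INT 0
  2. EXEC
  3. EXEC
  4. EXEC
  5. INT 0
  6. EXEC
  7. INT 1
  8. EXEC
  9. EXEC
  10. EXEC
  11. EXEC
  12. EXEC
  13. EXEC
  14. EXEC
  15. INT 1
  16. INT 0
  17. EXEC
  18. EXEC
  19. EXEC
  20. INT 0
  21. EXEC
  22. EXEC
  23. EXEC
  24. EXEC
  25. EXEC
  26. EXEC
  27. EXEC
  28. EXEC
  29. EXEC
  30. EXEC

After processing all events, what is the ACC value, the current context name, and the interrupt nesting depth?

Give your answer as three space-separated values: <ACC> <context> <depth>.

Answer: 5 MAIN 0

Derivation:
Event 1 (INT 0): INT 0 arrives: push (MAIN, PC=0), enter IRQ0 at PC=0 (depth now 1)
Event 2 (EXEC): [IRQ0] PC=0: DEC 1 -> ACC=-1
Event 3 (EXEC): [IRQ0] PC=1: DEC 2 -> ACC=-3
Event 4 (EXEC): [IRQ0] PC=2: IRET -> resume MAIN at PC=0 (depth now 0)
Event 5 (INT 0): INT 0 arrives: push (MAIN, PC=0), enter IRQ0 at PC=0 (depth now 1)
Event 6 (EXEC): [IRQ0] PC=0: DEC 1 -> ACC=-4
Event 7 (INT 1): INT 1 arrives: push (IRQ0, PC=1), enter IRQ1 at PC=0 (depth now 2)
Event 8 (EXEC): [IRQ1] PC=0: INC 3 -> ACC=-1
Event 9 (EXEC): [IRQ1] PC=1: DEC 1 -> ACC=-2
Event 10 (EXEC): [IRQ1] PC=2: INC 4 -> ACC=2
Event 11 (EXEC): [IRQ1] PC=3: IRET -> resume IRQ0 at PC=1 (depth now 1)
Event 12 (EXEC): [IRQ0] PC=1: DEC 2 -> ACC=0
Event 13 (EXEC): [IRQ0] PC=2: IRET -> resume MAIN at PC=0 (depth now 0)
Event 14 (EXEC): [MAIN] PC=0: INC 3 -> ACC=3
Event 15 (INT 1): INT 1 arrives: push (MAIN, PC=1), enter IRQ1 at PC=0 (depth now 1)
Event 16 (INT 0): INT 0 arrives: push (IRQ1, PC=0), enter IRQ0 at PC=0 (depth now 2)
Event 17 (EXEC): [IRQ0] PC=0: DEC 1 -> ACC=2
Event 18 (EXEC): [IRQ0] PC=1: DEC 2 -> ACC=0
Event 19 (EXEC): [IRQ0] PC=2: IRET -> resume IRQ1 at PC=0 (depth now 1)
Event 20 (INT 0): INT 0 arrives: push (IRQ1, PC=0), enter IRQ0 at PC=0 (depth now 2)
Event 21 (EXEC): [IRQ0] PC=0: DEC 1 -> ACC=-1
Event 22 (EXEC): [IRQ0] PC=1: DEC 2 -> ACC=-3
Event 23 (EXEC): [IRQ0] PC=2: IRET -> resume IRQ1 at PC=0 (depth now 1)
Event 24 (EXEC): [IRQ1] PC=0: INC 3 -> ACC=0
Event 25 (EXEC): [IRQ1] PC=1: DEC 1 -> ACC=-1
Event 26 (EXEC): [IRQ1] PC=2: INC 4 -> ACC=3
Event 27 (EXEC): [IRQ1] PC=3: IRET -> resume MAIN at PC=1 (depth now 0)
Event 28 (EXEC): [MAIN] PC=1: INC 1 -> ACC=4
Event 29 (EXEC): [MAIN] PC=2: INC 1 -> ACC=5
Event 30 (EXEC): [MAIN] PC=3: HALT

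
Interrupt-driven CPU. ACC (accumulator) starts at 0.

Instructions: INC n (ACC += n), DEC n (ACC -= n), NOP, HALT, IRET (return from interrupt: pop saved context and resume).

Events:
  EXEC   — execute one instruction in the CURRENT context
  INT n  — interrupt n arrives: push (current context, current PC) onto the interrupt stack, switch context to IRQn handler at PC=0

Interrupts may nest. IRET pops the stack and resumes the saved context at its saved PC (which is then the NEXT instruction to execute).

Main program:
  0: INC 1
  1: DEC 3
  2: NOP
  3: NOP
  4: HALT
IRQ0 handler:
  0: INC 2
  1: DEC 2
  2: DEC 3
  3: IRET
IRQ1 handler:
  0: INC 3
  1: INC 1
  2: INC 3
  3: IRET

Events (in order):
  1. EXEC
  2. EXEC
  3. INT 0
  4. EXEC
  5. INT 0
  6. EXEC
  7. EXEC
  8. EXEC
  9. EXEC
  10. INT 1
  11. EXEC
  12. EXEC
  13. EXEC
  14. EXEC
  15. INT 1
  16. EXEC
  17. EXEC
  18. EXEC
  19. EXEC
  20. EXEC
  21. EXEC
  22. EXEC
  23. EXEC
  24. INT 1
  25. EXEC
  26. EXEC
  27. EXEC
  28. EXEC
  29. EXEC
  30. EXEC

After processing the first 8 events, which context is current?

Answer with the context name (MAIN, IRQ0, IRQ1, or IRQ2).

Event 1 (EXEC): [MAIN] PC=0: INC 1 -> ACC=1
Event 2 (EXEC): [MAIN] PC=1: DEC 3 -> ACC=-2
Event 3 (INT 0): INT 0 arrives: push (MAIN, PC=2), enter IRQ0 at PC=0 (depth now 1)
Event 4 (EXEC): [IRQ0] PC=0: INC 2 -> ACC=0
Event 5 (INT 0): INT 0 arrives: push (IRQ0, PC=1), enter IRQ0 at PC=0 (depth now 2)
Event 6 (EXEC): [IRQ0] PC=0: INC 2 -> ACC=2
Event 7 (EXEC): [IRQ0] PC=1: DEC 2 -> ACC=0
Event 8 (EXEC): [IRQ0] PC=2: DEC 3 -> ACC=-3

Answer: IRQ0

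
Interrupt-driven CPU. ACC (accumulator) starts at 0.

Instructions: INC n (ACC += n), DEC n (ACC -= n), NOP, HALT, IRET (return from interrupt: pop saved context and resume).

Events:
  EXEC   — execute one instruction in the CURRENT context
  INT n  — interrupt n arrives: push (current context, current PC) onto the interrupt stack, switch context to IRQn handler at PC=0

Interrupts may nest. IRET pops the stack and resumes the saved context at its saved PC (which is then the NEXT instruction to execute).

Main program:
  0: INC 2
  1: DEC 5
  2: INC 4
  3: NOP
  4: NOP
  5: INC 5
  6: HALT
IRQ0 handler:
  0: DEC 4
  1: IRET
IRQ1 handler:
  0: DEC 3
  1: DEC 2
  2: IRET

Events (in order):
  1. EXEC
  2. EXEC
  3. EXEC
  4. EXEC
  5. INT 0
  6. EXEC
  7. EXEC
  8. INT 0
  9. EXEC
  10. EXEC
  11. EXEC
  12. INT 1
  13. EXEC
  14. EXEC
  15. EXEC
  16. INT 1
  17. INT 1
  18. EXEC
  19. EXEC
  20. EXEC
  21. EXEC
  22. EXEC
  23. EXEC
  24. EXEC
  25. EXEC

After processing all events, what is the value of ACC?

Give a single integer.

Answer: -17

Derivation:
Event 1 (EXEC): [MAIN] PC=0: INC 2 -> ACC=2
Event 2 (EXEC): [MAIN] PC=1: DEC 5 -> ACC=-3
Event 3 (EXEC): [MAIN] PC=2: INC 4 -> ACC=1
Event 4 (EXEC): [MAIN] PC=3: NOP
Event 5 (INT 0): INT 0 arrives: push (MAIN, PC=4), enter IRQ0 at PC=0 (depth now 1)
Event 6 (EXEC): [IRQ0] PC=0: DEC 4 -> ACC=-3
Event 7 (EXEC): [IRQ0] PC=1: IRET -> resume MAIN at PC=4 (depth now 0)
Event 8 (INT 0): INT 0 arrives: push (MAIN, PC=4), enter IRQ0 at PC=0 (depth now 1)
Event 9 (EXEC): [IRQ0] PC=0: DEC 4 -> ACC=-7
Event 10 (EXEC): [IRQ0] PC=1: IRET -> resume MAIN at PC=4 (depth now 0)
Event 11 (EXEC): [MAIN] PC=4: NOP
Event 12 (INT 1): INT 1 arrives: push (MAIN, PC=5), enter IRQ1 at PC=0 (depth now 1)
Event 13 (EXEC): [IRQ1] PC=0: DEC 3 -> ACC=-10
Event 14 (EXEC): [IRQ1] PC=1: DEC 2 -> ACC=-12
Event 15 (EXEC): [IRQ1] PC=2: IRET -> resume MAIN at PC=5 (depth now 0)
Event 16 (INT 1): INT 1 arrives: push (MAIN, PC=5), enter IRQ1 at PC=0 (depth now 1)
Event 17 (INT 1): INT 1 arrives: push (IRQ1, PC=0), enter IRQ1 at PC=0 (depth now 2)
Event 18 (EXEC): [IRQ1] PC=0: DEC 3 -> ACC=-15
Event 19 (EXEC): [IRQ1] PC=1: DEC 2 -> ACC=-17
Event 20 (EXEC): [IRQ1] PC=2: IRET -> resume IRQ1 at PC=0 (depth now 1)
Event 21 (EXEC): [IRQ1] PC=0: DEC 3 -> ACC=-20
Event 22 (EXEC): [IRQ1] PC=1: DEC 2 -> ACC=-22
Event 23 (EXEC): [IRQ1] PC=2: IRET -> resume MAIN at PC=5 (depth now 0)
Event 24 (EXEC): [MAIN] PC=5: INC 5 -> ACC=-17
Event 25 (EXEC): [MAIN] PC=6: HALT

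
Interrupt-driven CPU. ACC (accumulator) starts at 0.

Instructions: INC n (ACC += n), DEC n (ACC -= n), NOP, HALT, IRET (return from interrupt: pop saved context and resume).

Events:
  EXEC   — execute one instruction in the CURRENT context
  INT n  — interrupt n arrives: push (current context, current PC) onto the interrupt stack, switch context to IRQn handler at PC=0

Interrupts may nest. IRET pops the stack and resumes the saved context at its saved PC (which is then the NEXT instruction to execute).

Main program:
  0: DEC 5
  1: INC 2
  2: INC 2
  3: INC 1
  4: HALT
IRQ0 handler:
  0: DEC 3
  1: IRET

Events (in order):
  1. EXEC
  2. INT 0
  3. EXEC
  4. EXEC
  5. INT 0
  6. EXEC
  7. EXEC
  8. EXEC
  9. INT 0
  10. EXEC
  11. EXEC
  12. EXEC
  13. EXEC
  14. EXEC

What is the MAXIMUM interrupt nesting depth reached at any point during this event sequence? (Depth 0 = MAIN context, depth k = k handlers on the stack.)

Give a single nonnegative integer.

Event 1 (EXEC): [MAIN] PC=0: DEC 5 -> ACC=-5 [depth=0]
Event 2 (INT 0): INT 0 arrives: push (MAIN, PC=1), enter IRQ0 at PC=0 (depth now 1) [depth=1]
Event 3 (EXEC): [IRQ0] PC=0: DEC 3 -> ACC=-8 [depth=1]
Event 4 (EXEC): [IRQ0] PC=1: IRET -> resume MAIN at PC=1 (depth now 0) [depth=0]
Event 5 (INT 0): INT 0 arrives: push (MAIN, PC=1), enter IRQ0 at PC=0 (depth now 1) [depth=1]
Event 6 (EXEC): [IRQ0] PC=0: DEC 3 -> ACC=-11 [depth=1]
Event 7 (EXEC): [IRQ0] PC=1: IRET -> resume MAIN at PC=1 (depth now 0) [depth=0]
Event 8 (EXEC): [MAIN] PC=1: INC 2 -> ACC=-9 [depth=0]
Event 9 (INT 0): INT 0 arrives: push (MAIN, PC=2), enter IRQ0 at PC=0 (depth now 1) [depth=1]
Event 10 (EXEC): [IRQ0] PC=0: DEC 3 -> ACC=-12 [depth=1]
Event 11 (EXEC): [IRQ0] PC=1: IRET -> resume MAIN at PC=2 (depth now 0) [depth=0]
Event 12 (EXEC): [MAIN] PC=2: INC 2 -> ACC=-10 [depth=0]
Event 13 (EXEC): [MAIN] PC=3: INC 1 -> ACC=-9 [depth=0]
Event 14 (EXEC): [MAIN] PC=4: HALT [depth=0]
Max depth observed: 1

Answer: 1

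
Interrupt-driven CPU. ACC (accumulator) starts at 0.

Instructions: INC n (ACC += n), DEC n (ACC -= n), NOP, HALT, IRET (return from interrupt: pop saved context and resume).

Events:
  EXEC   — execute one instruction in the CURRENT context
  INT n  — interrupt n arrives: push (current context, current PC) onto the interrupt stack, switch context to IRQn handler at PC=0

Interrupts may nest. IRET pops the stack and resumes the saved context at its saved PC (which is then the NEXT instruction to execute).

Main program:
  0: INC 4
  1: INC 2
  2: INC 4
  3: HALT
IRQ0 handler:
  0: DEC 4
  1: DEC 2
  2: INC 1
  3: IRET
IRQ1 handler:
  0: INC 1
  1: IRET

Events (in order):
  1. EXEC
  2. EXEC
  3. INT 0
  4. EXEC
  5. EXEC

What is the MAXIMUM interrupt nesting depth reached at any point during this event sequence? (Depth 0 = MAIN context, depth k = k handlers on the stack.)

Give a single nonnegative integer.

Event 1 (EXEC): [MAIN] PC=0: INC 4 -> ACC=4 [depth=0]
Event 2 (EXEC): [MAIN] PC=1: INC 2 -> ACC=6 [depth=0]
Event 3 (INT 0): INT 0 arrives: push (MAIN, PC=2), enter IRQ0 at PC=0 (depth now 1) [depth=1]
Event 4 (EXEC): [IRQ0] PC=0: DEC 4 -> ACC=2 [depth=1]
Event 5 (EXEC): [IRQ0] PC=1: DEC 2 -> ACC=0 [depth=1]
Max depth observed: 1

Answer: 1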